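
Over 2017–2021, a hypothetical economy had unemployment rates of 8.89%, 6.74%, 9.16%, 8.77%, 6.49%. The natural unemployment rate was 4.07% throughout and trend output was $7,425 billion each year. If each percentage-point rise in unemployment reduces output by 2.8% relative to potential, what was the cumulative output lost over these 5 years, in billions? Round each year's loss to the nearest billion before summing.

$4,095 billion

Year 2017: gap = -2.8 × (8.89 - 4.07) = -13.496%, loss ≈ 7425 × 13.496/100 ≈ 1002.
Year 2018: gap = -2.8 × (6.74 - 4.07) = -7.476%, loss ≈ 7425 × 7.476/100 ≈ 555.
Year 2019: gap = -2.8 × (9.16 - 4.07) = -14.252%, loss ≈ 7425 × 14.252/100 ≈ 1058.
Year 2020: gap = -2.8 × (8.77 - 4.07) = -13.16%, loss ≈ 7425 × 13.16/100 ≈ 977.
Year 2021: gap = -2.8 × (6.49 - 4.07) = -6.776%, loss ≈ 7425 × 6.776/100 ≈ 503.
Total lost output = 1002 + 555 + 1058 + 977 + 503 = 4095 billion.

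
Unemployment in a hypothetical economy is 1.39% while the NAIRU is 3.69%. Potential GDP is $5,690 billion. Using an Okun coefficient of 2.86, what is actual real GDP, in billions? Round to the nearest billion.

Unemployment gap = 1.39 - 3.69 = -2.3 points, so the output gap is -2.86 × (-2.3) = 6.578%.
Actual GDP = 5690 × (1 + 6.578/100) = 5690 × 1.06578 ≈ 6064 billion.

$6,064 billion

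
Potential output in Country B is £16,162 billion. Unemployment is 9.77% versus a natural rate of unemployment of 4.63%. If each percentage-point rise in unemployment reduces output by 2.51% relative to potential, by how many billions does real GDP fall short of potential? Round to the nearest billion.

Output gap = -2.51 × (9.77 - 4.63) = -2.51 × 5.14 = -12.9014%.
Actual GDP ≈ 16162 × 0.870986 ≈ 14077 billion, so the shortfall is 16162 - 14077 = 2085 billion.

£2,085 billion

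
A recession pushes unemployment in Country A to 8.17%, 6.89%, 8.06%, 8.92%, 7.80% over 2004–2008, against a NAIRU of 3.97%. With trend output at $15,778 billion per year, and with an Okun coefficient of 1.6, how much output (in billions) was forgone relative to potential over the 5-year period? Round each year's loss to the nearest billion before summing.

$5,047 billion

Year 2004: gap = -1.6 × (8.17 - 3.97) = -6.72%, loss ≈ 15778 × 6.72/100 ≈ 1060.
Year 2005: gap = -1.6 × (6.89 - 3.97) = -4.672%, loss ≈ 15778 × 4.672/100 ≈ 737.
Year 2006: gap = -1.6 × (8.06 - 3.97) = -6.544%, loss ≈ 15778 × 6.544/100 ≈ 1033.
Year 2007: gap = -1.6 × (8.92 - 3.97) = -7.92%, loss ≈ 15778 × 7.92/100 ≈ 1250.
Year 2008: gap = -1.6 × (7.8 - 3.97) = -6.128%, loss ≈ 15778 × 6.128/100 ≈ 967.
Total lost output = 1060 + 737 + 1033 + 1250 + 967 = 5047 billion.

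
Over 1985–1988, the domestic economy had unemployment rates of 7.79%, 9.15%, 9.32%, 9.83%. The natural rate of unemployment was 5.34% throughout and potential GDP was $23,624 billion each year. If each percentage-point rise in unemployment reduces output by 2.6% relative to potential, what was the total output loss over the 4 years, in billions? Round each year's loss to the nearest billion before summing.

$9,048 billion

Year 1985: gap = -2.6 × (7.79 - 5.34) = -6.37%, loss ≈ 23624 × 6.37/100 ≈ 1505.
Year 1986: gap = -2.6 × (9.15 - 5.34) = -9.906%, loss ≈ 23624 × 9.906/100 ≈ 2340.
Year 1987: gap = -2.6 × (9.32 - 5.34) = -10.348%, loss ≈ 23624 × 10.348/100 ≈ 2445.
Year 1988: gap = -2.6 × (9.83 - 5.34) = -11.674%, loss ≈ 23624 × 11.674/100 ≈ 2758.
Total lost output = 1505 + 2340 + 2445 + 2758 = 9048 billion.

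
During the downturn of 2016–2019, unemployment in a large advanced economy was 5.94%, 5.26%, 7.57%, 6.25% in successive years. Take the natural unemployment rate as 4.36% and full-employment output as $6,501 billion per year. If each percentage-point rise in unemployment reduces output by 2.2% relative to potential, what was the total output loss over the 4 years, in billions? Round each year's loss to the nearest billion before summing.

$1,084 billion

Year 2016: gap = -2.2 × (5.94 - 4.36) = -3.476%, loss ≈ 6501 × 3.476/100 ≈ 226.
Year 2017: gap = -2.2 × (5.26 - 4.36) = -1.98%, loss ≈ 6501 × 1.98/100 ≈ 129.
Year 2018: gap = -2.2 × (7.57 - 4.36) = -7.062%, loss ≈ 6501 × 7.062/100 ≈ 459.
Year 2019: gap = -2.2 × (6.25 - 4.36) = -4.158%, loss ≈ 6501 × 4.158/100 ≈ 270.
Total lost output = 226 + 129 + 459 + 270 = 1084 billion.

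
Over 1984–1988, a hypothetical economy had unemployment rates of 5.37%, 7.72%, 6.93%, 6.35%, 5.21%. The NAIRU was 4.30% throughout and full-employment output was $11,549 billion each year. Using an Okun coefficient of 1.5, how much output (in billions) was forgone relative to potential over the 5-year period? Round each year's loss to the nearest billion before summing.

Year 1984: gap = -1.5 × (5.37 - 4.3) = -1.605%, loss ≈ 11549 × 1.605/100 ≈ 185.
Year 1985: gap = -1.5 × (7.72 - 4.3) = -5.13%, loss ≈ 11549 × 5.13/100 ≈ 592.
Year 1986: gap = -1.5 × (6.93 - 4.3) = -3.945%, loss ≈ 11549 × 3.945/100 ≈ 456.
Year 1987: gap = -1.5 × (6.35 - 4.3) = -3.075%, loss ≈ 11549 × 3.075/100 ≈ 355.
Year 1988: gap = -1.5 × (5.21 - 4.3) = -1.365%, loss ≈ 11549 × 1.365/100 ≈ 158.
Total lost output = 185 + 592 + 456 + 355 + 158 = 1746 billion.

$1,746 billion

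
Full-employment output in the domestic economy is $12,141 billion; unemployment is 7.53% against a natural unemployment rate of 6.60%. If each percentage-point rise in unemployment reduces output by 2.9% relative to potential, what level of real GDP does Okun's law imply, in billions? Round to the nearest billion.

Unemployment gap = 7.53 - 6.6 = 0.93 points, so the output gap is -2.9 × 0.93 = -2.697%.
Actual GDP = 12141 × (1 - 2.697/100) = 12141 × 0.97303 ≈ 11814 billion.

$11,814 billion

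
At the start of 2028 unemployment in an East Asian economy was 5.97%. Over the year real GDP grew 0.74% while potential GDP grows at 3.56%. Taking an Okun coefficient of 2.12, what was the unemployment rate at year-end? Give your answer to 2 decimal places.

7.30%

Growth-rate Okun's law: g_Y = g_Y* - β × Δu, so Δu = (g_Y* - g_Y)/β.
Δu = (3.56 - 0.74)/2.12 = 2.82/2.12 = 1.33 percentage points.
Year-end unemployment = 5.97 + 1.33 = 7.30%.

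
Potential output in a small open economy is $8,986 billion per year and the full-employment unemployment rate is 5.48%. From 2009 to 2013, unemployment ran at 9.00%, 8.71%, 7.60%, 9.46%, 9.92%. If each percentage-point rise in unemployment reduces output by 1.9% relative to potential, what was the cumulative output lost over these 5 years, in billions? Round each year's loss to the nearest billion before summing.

Year 2009: gap = -1.9 × (9 - 5.48) = -6.688%, loss ≈ 8986 × 6.688/100 ≈ 601.
Year 2010: gap = -1.9 × (8.71 - 5.48) = -6.137%, loss ≈ 8986 × 6.137/100 ≈ 551.
Year 2011: gap = -1.9 × (7.6 - 5.48) = -4.028%, loss ≈ 8986 × 4.028/100 ≈ 362.
Year 2012: gap = -1.9 × (9.46 - 5.48) = -7.562%, loss ≈ 8986 × 7.562/100 ≈ 680.
Year 2013: gap = -1.9 × (9.92 - 5.48) = -8.436%, loss ≈ 8986 × 8.436/100 ≈ 758.
Total lost output = 601 + 551 + 362 + 680 + 758 = 2952 billion.

$2,952 billion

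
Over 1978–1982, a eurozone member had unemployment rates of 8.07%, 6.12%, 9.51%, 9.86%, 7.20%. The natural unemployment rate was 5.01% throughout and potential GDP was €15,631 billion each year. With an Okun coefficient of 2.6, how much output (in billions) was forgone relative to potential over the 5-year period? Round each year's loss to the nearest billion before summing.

€6,385 billion

Year 1978: gap = -2.6 × (8.07 - 5.01) = -7.956%, loss ≈ 15631 × 7.956/100 ≈ 1244.
Year 1979: gap = -2.6 × (6.12 - 5.01) = -2.886%, loss ≈ 15631 × 2.886/100 ≈ 451.
Year 1980: gap = -2.6 × (9.51 - 5.01) = -11.7%, loss ≈ 15631 × 11.7/100 ≈ 1829.
Year 1981: gap = -2.6 × (9.86 - 5.01) = -12.61%, loss ≈ 15631 × 12.61/100 ≈ 1971.
Year 1982: gap = -2.6 × (7.2 - 5.01) = -5.694%, loss ≈ 15631 × 5.694/100 ≈ 890.
Total lost output = 1244 + 451 + 1829 + 1971 + 890 = 6385 billion.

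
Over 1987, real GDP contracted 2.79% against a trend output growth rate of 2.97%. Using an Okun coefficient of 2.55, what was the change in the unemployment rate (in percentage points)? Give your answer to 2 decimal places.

Growth-rate Okun's law: g_Y = g_Y* - β × Δu, so Δu = (g_Y* - g_Y)/β.
Δu = (2.97 + 2.79)/2.55 = 5.76/2.55 = 2.26 percentage points.

2.26 percentage points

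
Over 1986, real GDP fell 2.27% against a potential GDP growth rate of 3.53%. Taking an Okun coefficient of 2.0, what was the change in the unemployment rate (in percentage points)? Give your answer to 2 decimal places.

2.90 percentage points

Growth-rate Okun's law: g_Y = g_Y* - β × Δu, so Δu = (g_Y* - g_Y)/β.
Δu = (3.53 + 2.27)/2.0 = 5.8/2.0 = 2.90 percentage points.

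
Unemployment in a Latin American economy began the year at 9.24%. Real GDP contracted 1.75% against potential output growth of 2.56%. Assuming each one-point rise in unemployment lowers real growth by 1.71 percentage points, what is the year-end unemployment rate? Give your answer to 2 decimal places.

11.76%

Growth-rate Okun's law: g_Y = g_Y* - β × Δu, so Δu = (g_Y* - g_Y)/β.
Δu = (2.56 + 1.75)/1.71 = 4.31/1.71 = 2.52 percentage points.
Year-end unemployment = 9.24 + 2.52 = 11.76%.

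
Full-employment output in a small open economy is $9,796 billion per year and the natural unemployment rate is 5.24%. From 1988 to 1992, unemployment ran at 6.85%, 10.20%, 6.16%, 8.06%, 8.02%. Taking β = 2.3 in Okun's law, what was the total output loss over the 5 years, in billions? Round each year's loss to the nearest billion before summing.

Year 1988: gap = -2.3 × (6.85 - 5.24) = -3.703%, loss ≈ 9796 × 3.703/100 ≈ 363.
Year 1989: gap = -2.3 × (10.2 - 5.24) = -11.408%, loss ≈ 9796 × 11.408/100 ≈ 1118.
Year 1990: gap = -2.3 × (6.16 - 5.24) = -2.116%, loss ≈ 9796 × 2.116/100 ≈ 207.
Year 1991: gap = -2.3 × (8.06 - 5.24) = -6.486%, loss ≈ 9796 × 6.486/100 ≈ 635.
Year 1992: gap = -2.3 × (8.02 - 5.24) = -6.394%, loss ≈ 9796 × 6.394/100 ≈ 626.
Total lost output = 363 + 1118 + 207 + 635 + 626 = 2949 billion.

$2,949 billion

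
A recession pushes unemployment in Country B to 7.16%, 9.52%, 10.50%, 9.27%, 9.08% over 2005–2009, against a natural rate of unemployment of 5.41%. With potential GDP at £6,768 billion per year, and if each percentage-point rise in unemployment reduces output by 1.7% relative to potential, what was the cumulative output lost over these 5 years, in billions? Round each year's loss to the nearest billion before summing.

Year 2005: gap = -1.7 × (7.16 - 5.41) = -2.975%, loss ≈ 6768 × 2.975/100 ≈ 201.
Year 2006: gap = -1.7 × (9.52 - 5.41) = -6.987%, loss ≈ 6768 × 6.987/100 ≈ 473.
Year 2007: gap = -1.7 × (10.5 - 5.41) = -8.653%, loss ≈ 6768 × 8.653/100 ≈ 586.
Year 2008: gap = -1.7 × (9.27 - 5.41) = -6.562%, loss ≈ 6768 × 6.562/100 ≈ 444.
Year 2009: gap = -1.7 × (9.08 - 5.41) = -6.239%, loss ≈ 6768 × 6.239/100 ≈ 422.
Total lost output = 201 + 473 + 586 + 444 + 422 = 2126 billion.

£2,126 billion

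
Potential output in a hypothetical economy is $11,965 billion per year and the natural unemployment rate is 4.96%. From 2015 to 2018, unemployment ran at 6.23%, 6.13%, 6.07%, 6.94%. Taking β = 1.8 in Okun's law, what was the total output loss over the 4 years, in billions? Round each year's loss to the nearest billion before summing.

$1,191 billion

Year 2015: gap = -1.8 × (6.23 - 4.96) = -2.286%, loss ≈ 11965 × 2.286/100 ≈ 274.
Year 2016: gap = -1.8 × (6.13 - 4.96) = -2.106%, loss ≈ 11965 × 2.106/100 ≈ 252.
Year 2017: gap = -1.8 × (6.07 - 4.96) = -1.998%, loss ≈ 11965 × 1.998/100 ≈ 239.
Year 2018: gap = -1.8 × (6.94 - 4.96) = -3.564%, loss ≈ 11965 × 3.564/100 ≈ 426.
Total lost output = 274 + 252 + 239 + 426 = 1191 billion.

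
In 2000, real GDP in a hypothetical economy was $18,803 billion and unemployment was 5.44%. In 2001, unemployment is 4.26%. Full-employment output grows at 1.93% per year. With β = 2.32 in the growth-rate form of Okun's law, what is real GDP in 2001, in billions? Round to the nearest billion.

$19,681 billion

Δu = 4.26 - 5.44 = -1.18 points.
Okun's law (growth form): g_Y = g_Y* - β × Δu = 1.93 - 2.32 × (-1.18) = 1.93 + 2.7376 = 4.6676%.
Real GDP in the next year = 18803 × (1 + 4.6676/100) = 18803 × 1.046676 ≈ 19681 billion.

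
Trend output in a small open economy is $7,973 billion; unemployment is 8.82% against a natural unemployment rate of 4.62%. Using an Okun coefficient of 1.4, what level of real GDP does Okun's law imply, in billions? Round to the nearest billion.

$7,504 billion

Unemployment gap = 8.82 - 4.62 = 4.2 points, so the output gap is -1.4 × 4.2 = -5.88%.
Actual GDP = 7973 × (1 - 5.88/100) = 7973 × 0.9412 ≈ 7504 billion.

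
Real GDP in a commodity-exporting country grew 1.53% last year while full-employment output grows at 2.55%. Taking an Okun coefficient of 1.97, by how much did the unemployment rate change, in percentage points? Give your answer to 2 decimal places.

0.52 percentage points

Growth-rate Okun's law: g_Y = g_Y* - β × Δu, so Δu = (g_Y* - g_Y)/β.
Δu = (2.55 - 1.53)/1.97 = 1.02/1.97 = 0.52 percentage points.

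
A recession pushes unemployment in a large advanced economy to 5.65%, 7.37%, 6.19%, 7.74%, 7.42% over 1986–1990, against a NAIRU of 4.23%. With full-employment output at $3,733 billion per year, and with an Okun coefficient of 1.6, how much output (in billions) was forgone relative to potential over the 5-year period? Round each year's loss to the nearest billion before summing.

Year 1986: gap = -1.6 × (5.65 - 4.23) = -2.272%, loss ≈ 3733 × 2.272/100 ≈ 85.
Year 1987: gap = -1.6 × (7.37 - 4.23) = -5.024%, loss ≈ 3733 × 5.024/100 ≈ 188.
Year 1988: gap = -1.6 × (6.19 - 4.23) = -3.136%, loss ≈ 3733 × 3.136/100 ≈ 117.
Year 1989: gap = -1.6 × (7.74 - 4.23) = -5.616%, loss ≈ 3733 × 5.616/100 ≈ 210.
Year 1990: gap = -1.6 × (7.42 - 4.23) = -5.104%, loss ≈ 3733 × 5.104/100 ≈ 191.
Total lost output = 85 + 188 + 117 + 210 + 191 = 791 billion.

$791 billion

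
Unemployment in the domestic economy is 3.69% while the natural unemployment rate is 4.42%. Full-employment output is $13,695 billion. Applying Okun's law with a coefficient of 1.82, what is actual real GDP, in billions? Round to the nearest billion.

Unemployment gap = 3.69 - 4.42 = -0.73 points, so the output gap is -1.82 × (-0.73) = 1.3286%.
Actual GDP = 13695 × (1 + 1.3286/100) = 13695 × 1.013286 ≈ 13877 billion.

$13,877 billion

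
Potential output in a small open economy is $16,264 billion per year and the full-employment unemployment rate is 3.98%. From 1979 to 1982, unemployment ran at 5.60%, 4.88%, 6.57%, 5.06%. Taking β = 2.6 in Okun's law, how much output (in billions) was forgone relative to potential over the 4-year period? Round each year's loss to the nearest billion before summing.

Year 1979: gap = -2.6 × (5.6 - 3.98) = -4.212%, loss ≈ 16264 × 4.212/100 ≈ 685.
Year 1980: gap = -2.6 × (4.88 - 3.98) = -2.34%, loss ≈ 16264 × 2.34/100 ≈ 381.
Year 1981: gap = -2.6 × (6.57 - 3.98) = -6.734%, loss ≈ 16264 × 6.734/100 ≈ 1095.
Year 1982: gap = -2.6 × (5.06 - 3.98) = -2.808%, loss ≈ 16264 × 2.808/100 ≈ 457.
Total lost output = 685 + 381 + 1095 + 457 = 2618 billion.

$2,618 billion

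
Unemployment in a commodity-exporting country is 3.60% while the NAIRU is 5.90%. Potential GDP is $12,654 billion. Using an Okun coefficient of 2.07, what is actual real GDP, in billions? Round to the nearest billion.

$13,256 billion

Unemployment gap = 3.6 - 5.9 = -2.3 points, so the output gap is -2.07 × (-2.3) = 4.761%.
Actual GDP = 12654 × (1 + 4.761/100) = 12654 × 1.04761 ≈ 13256 billion.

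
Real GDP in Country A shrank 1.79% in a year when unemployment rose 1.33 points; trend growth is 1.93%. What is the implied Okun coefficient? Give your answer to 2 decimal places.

Growth form: g_Y = g_Y* - β × Δu, so β = (g_Y* - g_Y)/Δu.
β = (1.93 + 1.79)/1.33 = 3.72/1.33 = 2.80.

β ≈ 2.80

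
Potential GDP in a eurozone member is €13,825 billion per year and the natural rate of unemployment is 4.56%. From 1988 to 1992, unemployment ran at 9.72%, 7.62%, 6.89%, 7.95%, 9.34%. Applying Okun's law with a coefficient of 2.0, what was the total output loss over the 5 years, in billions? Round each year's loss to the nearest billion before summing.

€5,176 billion

Year 1988: gap = -2.0 × (9.72 - 4.56) = -10.32%, loss ≈ 13825 × 10.32/100 ≈ 1427.
Year 1989: gap = -2.0 × (7.62 - 4.56) = -6.12%, loss ≈ 13825 × 6.12/100 ≈ 846.
Year 1990: gap = -2.0 × (6.89 - 4.56) = -4.66%, loss ≈ 13825 × 4.66/100 ≈ 644.
Year 1991: gap = -2.0 × (7.95 - 4.56) = -6.78%, loss ≈ 13825 × 6.78/100 ≈ 937.
Year 1992: gap = -2.0 × (9.34 - 4.56) = -9.56%, loss ≈ 13825 × 9.56/100 ≈ 1322.
Total lost output = 1427 + 846 + 644 + 937 + 1322 = 5176 billion.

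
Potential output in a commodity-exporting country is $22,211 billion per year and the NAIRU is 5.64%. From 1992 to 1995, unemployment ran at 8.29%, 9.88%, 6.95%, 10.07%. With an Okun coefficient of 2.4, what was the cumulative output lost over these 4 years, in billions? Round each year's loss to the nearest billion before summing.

Year 1992: gap = -2.4 × (8.29 - 5.64) = -6.36%, loss ≈ 22211 × 6.36/100 ≈ 1413.
Year 1993: gap = -2.4 × (9.88 - 5.64) = -10.176%, loss ≈ 22211 × 10.176/100 ≈ 2260.
Year 1994: gap = -2.4 × (6.95 - 5.64) = -3.144%, loss ≈ 22211 × 3.144/100 ≈ 698.
Year 1995: gap = -2.4 × (10.07 - 5.64) = -10.632%, loss ≈ 22211 × 10.632/100 ≈ 2361.
Total lost output = 1413 + 2260 + 698 + 2361 = 6732 billion.

$6,732 billion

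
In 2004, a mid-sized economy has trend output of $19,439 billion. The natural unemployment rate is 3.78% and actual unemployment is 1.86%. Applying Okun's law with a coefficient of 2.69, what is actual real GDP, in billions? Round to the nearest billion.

Unemployment gap = 1.86 - 3.78 = -1.92 points, so the output gap is -2.69 × (-1.92) = 5.1648%.
Actual GDP = 19439 × (1 + 5.1648/100) = 19439 × 1.051648 ≈ 20443 billion.

$20,443 billion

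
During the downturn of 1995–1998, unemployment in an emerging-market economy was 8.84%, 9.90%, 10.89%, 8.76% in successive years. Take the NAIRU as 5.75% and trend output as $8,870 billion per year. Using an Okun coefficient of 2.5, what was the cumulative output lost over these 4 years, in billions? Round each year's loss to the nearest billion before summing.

$3,412 billion

Year 1995: gap = -2.5 × (8.84 - 5.75) = -7.725%, loss ≈ 8870 × 7.725/100 ≈ 685.
Year 1996: gap = -2.5 × (9.9 - 5.75) = -10.375%, loss ≈ 8870 × 10.375/100 ≈ 920.
Year 1997: gap = -2.5 × (10.89 - 5.75) = -12.85%, loss ≈ 8870 × 12.85/100 ≈ 1140.
Year 1998: gap = -2.5 × (8.76 - 5.75) = -7.525%, loss ≈ 8870 × 7.525/100 ≈ 667.
Total lost output = 685 + 920 + 1140 + 667 = 3412 billion.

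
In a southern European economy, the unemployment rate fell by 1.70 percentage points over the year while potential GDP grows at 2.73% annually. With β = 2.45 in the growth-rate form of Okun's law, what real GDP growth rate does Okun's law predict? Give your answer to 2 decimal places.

6.90%

Growth-rate Okun's law: g_Y = g_Y* - β × Δu.
g_Y = 2.73 - 2.45 × (-1.70) = 2.73 + 4.165 = 6.895%, i.e. 6.90% to 2 d.p.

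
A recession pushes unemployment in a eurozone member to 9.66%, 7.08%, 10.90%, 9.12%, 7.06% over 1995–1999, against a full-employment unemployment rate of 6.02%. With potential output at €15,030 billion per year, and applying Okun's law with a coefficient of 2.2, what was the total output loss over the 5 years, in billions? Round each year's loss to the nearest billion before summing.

€4,537 billion

Year 1995: gap = -2.2 × (9.66 - 6.02) = -8.008%, loss ≈ 15030 × 8.008/100 ≈ 1204.
Year 1996: gap = -2.2 × (7.08 - 6.02) = -2.332%, loss ≈ 15030 × 2.332/100 ≈ 350.
Year 1997: gap = -2.2 × (10.9 - 6.02) = -10.736%, loss ≈ 15030 × 10.736/100 ≈ 1614.
Year 1998: gap = -2.2 × (9.12 - 6.02) = -6.82%, loss ≈ 15030 × 6.82/100 ≈ 1025.
Year 1999: gap = -2.2 × (7.06 - 6.02) = -2.288%, loss ≈ 15030 × 2.288/100 ≈ 344.
Total lost output = 1204 + 350 + 1614 + 1025 + 344 = 4537 billion.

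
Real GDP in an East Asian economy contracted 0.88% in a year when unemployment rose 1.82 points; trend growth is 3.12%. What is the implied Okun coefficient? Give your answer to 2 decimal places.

Growth form: g_Y = g_Y* - β × Δu, so β = (g_Y* - g_Y)/Δu.
β = (3.12 + 0.88)/1.82 = 4/1.82 = 2.20.

β ≈ 2.20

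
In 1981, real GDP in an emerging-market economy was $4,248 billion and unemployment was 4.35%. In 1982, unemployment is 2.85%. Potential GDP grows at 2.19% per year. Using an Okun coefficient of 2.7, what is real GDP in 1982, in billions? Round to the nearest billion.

Δu = 2.85 - 4.35 = -1.5 points.
Okun's law (growth form): g_Y = g_Y* - β × Δu = 2.19 - 2.7 × (-1.50) = 2.19 + 4.05 = 6.24%.
Real GDP in the next year = 4248 × (1 + 6.24/100) = 4248 × 1.0624 ≈ 4513 billion.

$4,513 billion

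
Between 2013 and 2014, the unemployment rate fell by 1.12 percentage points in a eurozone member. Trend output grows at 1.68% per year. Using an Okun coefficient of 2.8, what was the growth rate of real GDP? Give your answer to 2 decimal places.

4.82%

Growth-rate Okun's law: g_Y = g_Y* - β × Δu.
g_Y = 1.68 - 2.8 × (-1.12) = 1.68 + 3.136 = 4.816%, i.e. 4.82% to 2 d.p.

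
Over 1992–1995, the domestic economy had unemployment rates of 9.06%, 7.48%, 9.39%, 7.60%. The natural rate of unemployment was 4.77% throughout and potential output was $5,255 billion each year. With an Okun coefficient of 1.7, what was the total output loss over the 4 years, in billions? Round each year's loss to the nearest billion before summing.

Year 1992: gap = -1.7 × (9.06 - 4.77) = -7.293%, loss ≈ 5255 × 7.293/100 ≈ 383.
Year 1993: gap = -1.7 × (7.48 - 4.77) = -4.607%, loss ≈ 5255 × 4.607/100 ≈ 242.
Year 1994: gap = -1.7 × (9.39 - 4.77) = -7.854%, loss ≈ 5255 × 7.854/100 ≈ 413.
Year 1995: gap = -1.7 × (7.6 - 4.77) = -4.811%, loss ≈ 5255 × 4.811/100 ≈ 253.
Total lost output = 383 + 242 + 413 + 253 = 1291 billion.

$1,291 billion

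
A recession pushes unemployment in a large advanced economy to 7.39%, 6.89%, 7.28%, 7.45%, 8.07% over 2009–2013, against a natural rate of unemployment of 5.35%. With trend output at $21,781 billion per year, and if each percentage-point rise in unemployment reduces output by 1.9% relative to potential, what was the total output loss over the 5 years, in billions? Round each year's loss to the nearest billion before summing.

Year 2009: gap = -1.9 × (7.39 - 5.35) = -3.876%, loss ≈ 21781 × 3.876/100 ≈ 844.
Year 2010: gap = -1.9 × (6.89 - 5.35) = -2.926%, loss ≈ 21781 × 2.926/100 ≈ 637.
Year 2011: gap = -1.9 × (7.28 - 5.35) = -3.667%, loss ≈ 21781 × 3.667/100 ≈ 799.
Year 2012: gap = -1.9 × (7.45 - 5.35) = -3.99%, loss ≈ 21781 × 3.99/100 ≈ 869.
Year 2013: gap = -1.9 × (8.07 - 5.35) = -5.168%, loss ≈ 21781 × 5.168/100 ≈ 1126.
Total lost output = 844 + 637 + 799 + 869 + 1126 = 4275 billion.

$4,275 billion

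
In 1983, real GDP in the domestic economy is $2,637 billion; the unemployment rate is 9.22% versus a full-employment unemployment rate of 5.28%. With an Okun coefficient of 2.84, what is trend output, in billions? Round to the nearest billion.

$2,969 billion

Unemployment gap = 9.22 - 5.28 = 3.94 points, so output gap = -2.84 × 3.94 = -11.1896%.
Since Y = Y* × (1 + gap/100), Y* = 2637/0.888104 ≈ 2969 billion.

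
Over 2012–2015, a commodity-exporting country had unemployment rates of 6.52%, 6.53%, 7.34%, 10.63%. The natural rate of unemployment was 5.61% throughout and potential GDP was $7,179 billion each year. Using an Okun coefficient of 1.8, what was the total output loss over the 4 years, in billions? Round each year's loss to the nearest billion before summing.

Year 2012: gap = -1.8 × (6.52 - 5.61) = -1.638%, loss ≈ 7179 × 1.638/100 ≈ 118.
Year 2013: gap = -1.8 × (6.53 - 5.61) = -1.656%, loss ≈ 7179 × 1.656/100 ≈ 119.
Year 2014: gap = -1.8 × (7.34 - 5.61) = -3.114%, loss ≈ 7179 × 3.114/100 ≈ 224.
Year 2015: gap = -1.8 × (10.63 - 5.61) = -9.036%, loss ≈ 7179 × 9.036/100 ≈ 649.
Total lost output = 118 + 119 + 224 + 649 = 1110 billion.

$1,110 billion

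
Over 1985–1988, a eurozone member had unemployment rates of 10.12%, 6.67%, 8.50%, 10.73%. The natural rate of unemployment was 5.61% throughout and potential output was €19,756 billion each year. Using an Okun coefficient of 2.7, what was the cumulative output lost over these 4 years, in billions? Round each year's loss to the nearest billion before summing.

Year 1985: gap = -2.7 × (10.12 - 5.61) = -12.177%, loss ≈ 19756 × 12.177/100 ≈ 2406.
Year 1986: gap = -2.7 × (6.67 - 5.61) = -2.862%, loss ≈ 19756 × 2.862/100 ≈ 565.
Year 1987: gap = -2.7 × (8.5 - 5.61) = -7.803%, loss ≈ 19756 × 7.803/100 ≈ 1542.
Year 1988: gap = -2.7 × (10.73 - 5.61) = -13.824%, loss ≈ 19756 × 13.824/100 ≈ 2731.
Total lost output = 2406 + 565 + 1542 + 2731 = 7244 billion.

€7,244 billion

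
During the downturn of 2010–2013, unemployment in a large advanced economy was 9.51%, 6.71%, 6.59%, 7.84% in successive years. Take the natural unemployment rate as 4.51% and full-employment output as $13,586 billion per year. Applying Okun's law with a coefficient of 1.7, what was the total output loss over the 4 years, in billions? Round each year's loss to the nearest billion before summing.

$2,912 billion

Year 2010: gap = -1.7 × (9.51 - 4.51) = -8.5%, loss ≈ 13586 × 8.5/100 ≈ 1155.
Year 2011: gap = -1.7 × (6.71 - 4.51) = -3.74%, loss ≈ 13586 × 3.74/100 ≈ 508.
Year 2012: gap = -1.7 × (6.59 - 4.51) = -3.536%, loss ≈ 13586 × 3.536/100 ≈ 480.
Year 2013: gap = -1.7 × (7.84 - 4.51) = -5.661%, loss ≈ 13586 × 5.661/100 ≈ 769.
Total lost output = 1155 + 508 + 480 + 769 = 2912 billion.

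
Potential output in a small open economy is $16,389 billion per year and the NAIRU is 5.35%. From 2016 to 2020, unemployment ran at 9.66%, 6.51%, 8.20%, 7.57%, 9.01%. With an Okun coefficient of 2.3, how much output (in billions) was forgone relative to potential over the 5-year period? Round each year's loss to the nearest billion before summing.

$5,353 billion

Year 2016: gap = -2.3 × (9.66 - 5.35) = -9.913%, loss ≈ 16389 × 9.913/100 ≈ 1625.
Year 2017: gap = -2.3 × (6.51 - 5.35) = -2.668%, loss ≈ 16389 × 2.668/100 ≈ 437.
Year 2018: gap = -2.3 × (8.2 - 5.35) = -6.555%, loss ≈ 16389 × 6.555/100 ≈ 1074.
Year 2019: gap = -2.3 × (7.57 - 5.35) = -5.106%, loss ≈ 16389 × 5.106/100 ≈ 837.
Year 2020: gap = -2.3 × (9.01 - 5.35) = -8.418%, loss ≈ 16389 × 8.418/100 ≈ 1380.
Total lost output = 1625 + 437 + 1074 + 837 + 1380 = 5353 billion.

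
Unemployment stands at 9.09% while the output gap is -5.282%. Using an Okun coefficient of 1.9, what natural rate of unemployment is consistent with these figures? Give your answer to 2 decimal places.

6.31%

From Okun's law, u - u* = -(output gap)/β = -(-5.282)/1.9 = 2.78 points.
So u* = 9.09 - 2.78 = 6.31%.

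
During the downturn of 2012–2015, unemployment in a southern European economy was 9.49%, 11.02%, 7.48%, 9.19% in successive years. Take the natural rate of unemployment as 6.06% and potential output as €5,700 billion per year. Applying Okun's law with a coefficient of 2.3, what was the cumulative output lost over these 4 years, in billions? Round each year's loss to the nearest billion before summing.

€1,696 billion

Year 2012: gap = -2.3 × (9.49 - 6.06) = -7.889%, loss ≈ 5700 × 7.889/100 ≈ 450.
Year 2013: gap = -2.3 × (11.02 - 6.06) = -11.408%, loss ≈ 5700 × 11.408/100 ≈ 650.
Year 2014: gap = -2.3 × (7.48 - 6.06) = -3.266%, loss ≈ 5700 × 3.266/100 ≈ 186.
Year 2015: gap = -2.3 × (9.19 - 6.06) = -7.199%, loss ≈ 5700 × 7.199/100 ≈ 410.
Total lost output = 450 + 650 + 186 + 410 = 1696 billion.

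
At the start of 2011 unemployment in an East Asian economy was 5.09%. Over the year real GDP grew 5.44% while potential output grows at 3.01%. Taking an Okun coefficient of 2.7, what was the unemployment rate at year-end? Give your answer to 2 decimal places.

Growth-rate Okun's law: g_Y = g_Y* - β × Δu, so Δu = (g_Y* - g_Y)/β.
Δu = (3.01 - 5.44)/2.7 = -2.43/2.7 = -0.90 percentage points.
Year-end unemployment = 5.09 - 0.9 = 4.19%.

4.19%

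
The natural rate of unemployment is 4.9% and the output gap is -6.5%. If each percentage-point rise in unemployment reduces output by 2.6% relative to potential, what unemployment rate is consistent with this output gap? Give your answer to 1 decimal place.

7.4%

From Okun's law, u - u* = -(output gap)/β = -(-6.5)/2.6 = 2.5 points.
So u = 4.9 + 2.5 = 7.4%.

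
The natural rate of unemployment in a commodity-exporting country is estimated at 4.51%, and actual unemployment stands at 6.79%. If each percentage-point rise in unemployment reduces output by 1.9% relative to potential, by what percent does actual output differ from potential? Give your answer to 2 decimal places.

The unemployment gap is 6.79 - 4.51 = 2.28 percentage points.
Okun's law gives an output gap of -1.9 × 2.28 = -4.332%, i.e. 4.33% below potential.

-4.33%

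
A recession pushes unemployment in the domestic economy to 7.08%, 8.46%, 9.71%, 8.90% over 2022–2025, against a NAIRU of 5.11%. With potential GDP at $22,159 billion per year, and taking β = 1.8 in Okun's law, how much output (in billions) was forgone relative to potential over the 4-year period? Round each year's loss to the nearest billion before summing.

$5,469 billion

Year 2022: gap = -1.8 × (7.08 - 5.11) = -3.546%, loss ≈ 22159 × 3.546/100 ≈ 786.
Year 2023: gap = -1.8 × (8.46 - 5.11) = -6.03%, loss ≈ 22159 × 6.03/100 ≈ 1336.
Year 2024: gap = -1.8 × (9.71 - 5.11) = -8.28%, loss ≈ 22159 × 8.28/100 ≈ 1835.
Year 2025: gap = -1.8 × (8.9 - 5.11) = -6.822%, loss ≈ 22159 × 6.822/100 ≈ 1512.
Total lost output = 786 + 1336 + 1835 + 1512 = 5469 billion.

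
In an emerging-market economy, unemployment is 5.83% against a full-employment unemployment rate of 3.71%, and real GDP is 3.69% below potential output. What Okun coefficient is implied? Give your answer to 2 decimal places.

β ≈ 1.74

Okun's law: output gap = -β × (u - u*).
-3.69 = -β × (5.83 - 3.71) = -β × 2.12, so β = 3.69/2.12 = 1.74.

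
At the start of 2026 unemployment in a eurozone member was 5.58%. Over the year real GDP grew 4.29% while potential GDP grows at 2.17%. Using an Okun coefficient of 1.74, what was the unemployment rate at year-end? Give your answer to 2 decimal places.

4.36%

Growth-rate Okun's law: g_Y = g_Y* - β × Δu, so Δu = (g_Y* - g_Y)/β.
Δu = (2.17 - 4.29)/1.74 = -2.12/1.74 = -1.22 percentage points.
Year-end unemployment = 5.58 - 1.22 = 4.36%.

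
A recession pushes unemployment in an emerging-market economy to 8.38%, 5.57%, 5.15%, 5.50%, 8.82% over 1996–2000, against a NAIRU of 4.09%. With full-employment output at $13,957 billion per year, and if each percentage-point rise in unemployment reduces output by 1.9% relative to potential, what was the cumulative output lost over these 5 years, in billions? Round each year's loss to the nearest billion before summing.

$3,439 billion

Year 1996: gap = -1.9 × (8.38 - 4.09) = -8.151%, loss ≈ 13957 × 8.151/100 ≈ 1138.
Year 1997: gap = -1.9 × (5.57 - 4.09) = -2.812%, loss ≈ 13957 × 2.812/100 ≈ 392.
Year 1998: gap = -1.9 × (5.15 - 4.09) = -2.014%, loss ≈ 13957 × 2.014/100 ≈ 281.
Year 1999: gap = -1.9 × (5.5 - 4.09) = -2.679%, loss ≈ 13957 × 2.679/100 ≈ 374.
Year 2000: gap = -1.9 × (8.82 - 4.09) = -8.987%, loss ≈ 13957 × 8.987/100 ≈ 1254.
Total lost output = 1138 + 392 + 281 + 374 + 1254 = 3439 billion.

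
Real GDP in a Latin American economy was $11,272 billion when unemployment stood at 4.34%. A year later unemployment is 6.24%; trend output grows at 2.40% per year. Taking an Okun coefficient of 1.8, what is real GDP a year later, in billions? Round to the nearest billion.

Δu = 6.24 - 4.34 = 1.9 points.
Okun's law (growth form): g_Y = g_Y* - β × Δu = 2.40 - 1.8 × (1.90) = 2.4 - 3.42 = -1.02%.
Real GDP in the next year = 11272 × (1 - 1.02/100) = 11272 × 0.9898 ≈ 11157 billion.

$11,157 billion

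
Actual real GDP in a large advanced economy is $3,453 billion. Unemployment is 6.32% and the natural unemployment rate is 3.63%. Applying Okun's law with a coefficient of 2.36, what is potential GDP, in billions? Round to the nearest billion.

$3,687 billion

Unemployment gap = 6.32 - 3.63 = 2.69 points, so output gap = -2.36 × 2.69 = -6.3484%.
Since Y = Y* × (1 + gap/100), Y* = 3453/0.936516 ≈ 3687 billion.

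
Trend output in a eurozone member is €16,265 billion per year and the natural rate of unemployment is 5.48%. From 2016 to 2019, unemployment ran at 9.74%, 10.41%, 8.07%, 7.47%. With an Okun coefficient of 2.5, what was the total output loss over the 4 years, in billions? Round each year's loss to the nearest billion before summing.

€5,599 billion

Year 2016: gap = -2.5 × (9.74 - 5.48) = -10.65%, loss ≈ 16265 × 10.65/100 ≈ 1732.
Year 2017: gap = -2.5 × (10.41 - 5.48) = -12.325%, loss ≈ 16265 × 12.325/100 ≈ 2005.
Year 2018: gap = -2.5 × (8.07 - 5.48) = -6.475%, loss ≈ 16265 × 6.475/100 ≈ 1053.
Year 2019: gap = -2.5 × (7.47 - 5.48) = -4.975%, loss ≈ 16265 × 4.975/100 ≈ 809.
Total lost output = 1732 + 2005 + 1053 + 809 = 5599 billion.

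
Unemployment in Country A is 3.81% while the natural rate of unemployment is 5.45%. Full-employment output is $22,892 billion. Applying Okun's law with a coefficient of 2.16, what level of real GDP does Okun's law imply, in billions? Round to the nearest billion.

$23,703 billion

Unemployment gap = 3.81 - 5.45 = -1.64 points, so the output gap is -2.16 × (-1.64) = 3.5424%.
Actual GDP = 22892 × (1 + 3.5424/100) = 22892 × 1.035424 ≈ 23703 billion.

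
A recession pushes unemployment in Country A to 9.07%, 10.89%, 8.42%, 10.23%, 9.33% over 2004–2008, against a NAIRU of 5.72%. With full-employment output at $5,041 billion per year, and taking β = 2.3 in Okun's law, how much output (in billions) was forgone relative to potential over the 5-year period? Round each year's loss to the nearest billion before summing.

Year 2004: gap = -2.3 × (9.07 - 5.72) = -7.705%, loss ≈ 5041 × 7.705/100 ≈ 388.
Year 2005: gap = -2.3 × (10.89 - 5.72) = -11.891%, loss ≈ 5041 × 11.891/100 ≈ 599.
Year 2006: gap = -2.3 × (8.42 - 5.72) = -6.21%, loss ≈ 5041 × 6.21/100 ≈ 313.
Year 2007: gap = -2.3 × (10.23 - 5.72) = -10.373%, loss ≈ 5041 × 10.373/100 ≈ 523.
Year 2008: gap = -2.3 × (9.33 - 5.72) = -8.303%, loss ≈ 5041 × 8.303/100 ≈ 419.
Total lost output = 388 + 599 + 313 + 523 + 419 = 2242 billion.

$2,242 billion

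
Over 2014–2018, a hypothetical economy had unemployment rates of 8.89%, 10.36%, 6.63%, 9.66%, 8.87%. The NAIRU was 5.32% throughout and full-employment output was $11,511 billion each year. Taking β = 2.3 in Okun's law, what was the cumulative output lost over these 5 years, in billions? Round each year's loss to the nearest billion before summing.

$4,715 billion

Year 2014: gap = -2.3 × (8.89 - 5.32) = -8.211%, loss ≈ 11511 × 8.211/100 ≈ 945.
Year 2015: gap = -2.3 × (10.36 - 5.32) = -11.592%, loss ≈ 11511 × 11.592/100 ≈ 1334.
Year 2016: gap = -2.3 × (6.63 - 5.32) = -3.013%, loss ≈ 11511 × 3.013/100 ≈ 347.
Year 2017: gap = -2.3 × (9.66 - 5.32) = -9.982%, loss ≈ 11511 × 9.982/100 ≈ 1149.
Year 2018: gap = -2.3 × (8.87 - 5.32) = -8.165%, loss ≈ 11511 × 8.165/100 ≈ 940.
Total lost output = 945 + 1334 + 347 + 1149 + 940 = 4715 billion.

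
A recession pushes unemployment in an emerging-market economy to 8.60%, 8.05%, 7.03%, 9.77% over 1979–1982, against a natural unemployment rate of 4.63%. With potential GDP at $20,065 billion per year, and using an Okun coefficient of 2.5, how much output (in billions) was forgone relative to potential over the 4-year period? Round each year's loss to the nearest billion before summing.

$7,489 billion

Year 1979: gap = -2.5 × (8.6 - 4.63) = -9.925%, loss ≈ 20065 × 9.925/100 ≈ 1991.
Year 1980: gap = -2.5 × (8.05 - 4.63) = -8.55%, loss ≈ 20065 × 8.55/100 ≈ 1716.
Year 1981: gap = -2.5 × (7.03 - 4.63) = -6%, loss ≈ 20065 × 6/100 ≈ 1204.
Year 1982: gap = -2.5 × (9.77 - 4.63) = -12.85%, loss ≈ 20065 × 12.85/100 ≈ 2578.
Total lost output = 1991 + 1716 + 1204 + 2578 = 7489 billion.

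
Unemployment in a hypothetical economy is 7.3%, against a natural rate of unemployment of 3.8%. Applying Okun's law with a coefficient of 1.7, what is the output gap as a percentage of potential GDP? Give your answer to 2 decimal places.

The unemployment gap is 7.3 - 3.8 = 3.5 percentage points.
Okun's law gives an output gap of -1.7 × 3.5 = -5.95%, i.e. 5.95% below potential.

-5.95%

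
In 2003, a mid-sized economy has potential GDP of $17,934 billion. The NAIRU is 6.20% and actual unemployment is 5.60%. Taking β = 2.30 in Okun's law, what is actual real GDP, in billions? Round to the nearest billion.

Unemployment gap = 5.6 - 6.2 = -0.6 points, so the output gap is -2.3 × (-0.6) = 1.38%.
Actual GDP = 17934 × (1 + 1.38/100) = 17934 × 1.0138 ≈ 18181 billion.

$18,181 billion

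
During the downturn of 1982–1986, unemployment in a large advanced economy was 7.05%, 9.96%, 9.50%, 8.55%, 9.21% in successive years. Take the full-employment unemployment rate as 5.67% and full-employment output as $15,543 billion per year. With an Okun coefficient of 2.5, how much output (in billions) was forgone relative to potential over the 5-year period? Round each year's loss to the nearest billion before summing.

$6,186 billion

Year 1982: gap = -2.5 × (7.05 - 5.67) = -3.45%, loss ≈ 15543 × 3.45/100 ≈ 536.
Year 1983: gap = -2.5 × (9.96 - 5.67) = -10.725%, loss ≈ 15543 × 10.725/100 ≈ 1667.
Year 1984: gap = -2.5 × (9.5 - 5.67) = -9.575%, loss ≈ 15543 × 9.575/100 ≈ 1488.
Year 1985: gap = -2.5 × (8.55 - 5.67) = -7.2%, loss ≈ 15543 × 7.2/100 ≈ 1119.
Year 1986: gap = -2.5 × (9.21 - 5.67) = -8.85%, loss ≈ 15543 × 8.85/100 ≈ 1376.
Total lost output = 536 + 1667 + 1488 + 1119 + 1376 = 6186 billion.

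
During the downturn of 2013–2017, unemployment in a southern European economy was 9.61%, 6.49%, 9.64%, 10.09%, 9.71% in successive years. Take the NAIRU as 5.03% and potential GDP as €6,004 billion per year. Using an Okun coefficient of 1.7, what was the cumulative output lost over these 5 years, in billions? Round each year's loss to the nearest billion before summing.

€2,081 billion

Year 2013: gap = -1.7 × (9.61 - 5.03) = -7.786%, loss ≈ 6004 × 7.786/100 ≈ 467.
Year 2014: gap = -1.7 × (6.49 - 5.03) = -2.482%, loss ≈ 6004 × 2.482/100 ≈ 149.
Year 2015: gap = -1.7 × (9.64 - 5.03) = -7.837%, loss ≈ 6004 × 7.837/100 ≈ 471.
Year 2016: gap = -1.7 × (10.09 - 5.03) = -8.602%, loss ≈ 6004 × 8.602/100 ≈ 516.
Year 2017: gap = -1.7 × (9.71 - 5.03) = -7.956%, loss ≈ 6004 × 7.956/100 ≈ 478.
Total lost output = 467 + 149 + 471 + 516 + 478 = 2081 billion.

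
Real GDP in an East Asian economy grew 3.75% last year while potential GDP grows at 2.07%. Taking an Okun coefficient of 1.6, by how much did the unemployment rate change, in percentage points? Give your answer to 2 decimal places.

Growth-rate Okun's law: g_Y = g_Y* - β × Δu, so Δu = (g_Y* - g_Y)/β.
Δu = (2.07 - 3.75)/1.6 = -1.68/1.6 = -1.05 percentage points.

-1.05 percentage points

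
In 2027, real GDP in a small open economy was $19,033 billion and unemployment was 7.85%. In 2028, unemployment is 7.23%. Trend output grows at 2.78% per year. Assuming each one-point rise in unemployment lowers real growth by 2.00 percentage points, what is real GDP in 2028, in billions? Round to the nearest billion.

$19,798 billion

Δu = 7.23 - 7.85 = -0.62 points.
Okun's law (growth form): g_Y = g_Y* - β × Δu = 2.78 - 2.00 × (-0.62) = 2.78 + 1.24 = 4.02%.
Real GDP in the next year = 19033 × (1 + 4.02/100) = 19033 × 1.0402 ≈ 19798 billion.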